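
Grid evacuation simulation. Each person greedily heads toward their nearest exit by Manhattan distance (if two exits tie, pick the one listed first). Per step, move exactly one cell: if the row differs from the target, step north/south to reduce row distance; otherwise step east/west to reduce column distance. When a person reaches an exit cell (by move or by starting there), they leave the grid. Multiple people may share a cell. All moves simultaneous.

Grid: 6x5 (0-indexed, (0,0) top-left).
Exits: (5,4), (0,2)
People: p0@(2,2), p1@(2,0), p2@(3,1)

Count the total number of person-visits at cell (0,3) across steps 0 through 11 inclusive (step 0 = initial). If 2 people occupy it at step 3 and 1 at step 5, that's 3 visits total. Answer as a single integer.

Step 0: p0@(2,2) p1@(2,0) p2@(3,1) -> at (0,3): 0 [-], cum=0
Step 1: p0@(1,2) p1@(1,0) p2@(2,1) -> at (0,3): 0 [-], cum=0
Step 2: p0@ESC p1@(0,0) p2@(1,1) -> at (0,3): 0 [-], cum=0
Step 3: p0@ESC p1@(0,1) p2@(0,1) -> at (0,3): 0 [-], cum=0
Step 4: p0@ESC p1@ESC p2@ESC -> at (0,3): 0 [-], cum=0
Total visits = 0

Answer: 0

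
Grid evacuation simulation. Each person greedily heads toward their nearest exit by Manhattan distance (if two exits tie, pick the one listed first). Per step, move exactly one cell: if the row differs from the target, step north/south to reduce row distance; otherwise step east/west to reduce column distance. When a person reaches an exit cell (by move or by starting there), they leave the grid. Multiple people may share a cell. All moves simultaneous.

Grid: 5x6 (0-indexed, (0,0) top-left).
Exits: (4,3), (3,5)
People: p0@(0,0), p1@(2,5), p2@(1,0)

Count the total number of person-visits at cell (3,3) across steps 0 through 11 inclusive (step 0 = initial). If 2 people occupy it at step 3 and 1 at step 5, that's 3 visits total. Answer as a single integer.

Answer: 0

Derivation:
Step 0: p0@(0,0) p1@(2,5) p2@(1,0) -> at (3,3): 0 [-], cum=0
Step 1: p0@(1,0) p1@ESC p2@(2,0) -> at (3,3): 0 [-], cum=0
Step 2: p0@(2,0) p1@ESC p2@(3,0) -> at (3,3): 0 [-], cum=0
Step 3: p0@(3,0) p1@ESC p2@(4,0) -> at (3,3): 0 [-], cum=0
Step 4: p0@(4,0) p1@ESC p2@(4,1) -> at (3,3): 0 [-], cum=0
Step 5: p0@(4,1) p1@ESC p2@(4,2) -> at (3,3): 0 [-], cum=0
Step 6: p0@(4,2) p1@ESC p2@ESC -> at (3,3): 0 [-], cum=0
Step 7: p0@ESC p1@ESC p2@ESC -> at (3,3): 0 [-], cum=0
Total visits = 0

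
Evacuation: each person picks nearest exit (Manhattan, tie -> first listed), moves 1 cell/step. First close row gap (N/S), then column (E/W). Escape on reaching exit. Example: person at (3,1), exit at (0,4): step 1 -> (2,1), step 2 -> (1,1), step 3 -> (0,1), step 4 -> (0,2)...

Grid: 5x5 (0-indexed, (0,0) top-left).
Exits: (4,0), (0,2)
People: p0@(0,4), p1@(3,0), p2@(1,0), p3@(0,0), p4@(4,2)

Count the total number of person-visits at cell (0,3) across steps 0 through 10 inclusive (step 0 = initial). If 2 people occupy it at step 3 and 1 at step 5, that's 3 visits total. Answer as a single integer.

Step 0: p0@(0,4) p1@(3,0) p2@(1,0) p3@(0,0) p4@(4,2) -> at (0,3): 0 [-], cum=0
Step 1: p0@(0,3) p1@ESC p2@(2,0) p3@(0,1) p4@(4,1) -> at (0,3): 1 [p0], cum=1
Step 2: p0@ESC p1@ESC p2@(3,0) p3@ESC p4@ESC -> at (0,3): 0 [-], cum=1
Step 3: p0@ESC p1@ESC p2@ESC p3@ESC p4@ESC -> at (0,3): 0 [-], cum=1
Total visits = 1

Answer: 1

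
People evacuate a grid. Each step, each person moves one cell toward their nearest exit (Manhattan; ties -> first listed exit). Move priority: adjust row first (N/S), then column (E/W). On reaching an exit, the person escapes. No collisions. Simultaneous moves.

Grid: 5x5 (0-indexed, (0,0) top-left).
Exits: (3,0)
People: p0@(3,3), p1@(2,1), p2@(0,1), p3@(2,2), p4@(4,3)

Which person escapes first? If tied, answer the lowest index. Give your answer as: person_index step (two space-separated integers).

Answer: 1 2

Derivation:
Step 1: p0:(3,3)->(3,2) | p1:(2,1)->(3,1) | p2:(0,1)->(1,1) | p3:(2,2)->(3,2) | p4:(4,3)->(3,3)
Step 2: p0:(3,2)->(3,1) | p1:(3,1)->(3,0)->EXIT | p2:(1,1)->(2,1) | p3:(3,2)->(3,1) | p4:(3,3)->(3,2)
Step 3: p0:(3,1)->(3,0)->EXIT | p1:escaped | p2:(2,1)->(3,1) | p3:(3,1)->(3,0)->EXIT | p4:(3,2)->(3,1)
Step 4: p0:escaped | p1:escaped | p2:(3,1)->(3,0)->EXIT | p3:escaped | p4:(3,1)->(3,0)->EXIT
Exit steps: [3, 2, 4, 3, 4]
First to escape: p1 at step 2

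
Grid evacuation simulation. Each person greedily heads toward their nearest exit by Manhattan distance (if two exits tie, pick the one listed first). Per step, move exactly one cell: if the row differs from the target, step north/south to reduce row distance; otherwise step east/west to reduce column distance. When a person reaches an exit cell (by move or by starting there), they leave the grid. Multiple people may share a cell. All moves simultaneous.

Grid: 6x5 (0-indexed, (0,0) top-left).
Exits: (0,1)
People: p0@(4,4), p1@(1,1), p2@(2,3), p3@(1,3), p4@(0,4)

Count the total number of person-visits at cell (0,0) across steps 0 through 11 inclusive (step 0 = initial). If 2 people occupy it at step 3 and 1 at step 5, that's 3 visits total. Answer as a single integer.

Answer: 0

Derivation:
Step 0: p0@(4,4) p1@(1,1) p2@(2,3) p3@(1,3) p4@(0,4) -> at (0,0): 0 [-], cum=0
Step 1: p0@(3,4) p1@ESC p2@(1,3) p3@(0,3) p4@(0,3) -> at (0,0): 0 [-], cum=0
Step 2: p0@(2,4) p1@ESC p2@(0,3) p3@(0,2) p4@(0,2) -> at (0,0): 0 [-], cum=0
Step 3: p0@(1,4) p1@ESC p2@(0,2) p3@ESC p4@ESC -> at (0,0): 0 [-], cum=0
Step 4: p0@(0,4) p1@ESC p2@ESC p3@ESC p4@ESC -> at (0,0): 0 [-], cum=0
Step 5: p0@(0,3) p1@ESC p2@ESC p3@ESC p4@ESC -> at (0,0): 0 [-], cum=0
Step 6: p0@(0,2) p1@ESC p2@ESC p3@ESC p4@ESC -> at (0,0): 0 [-], cum=0
Step 7: p0@ESC p1@ESC p2@ESC p3@ESC p4@ESC -> at (0,0): 0 [-], cum=0
Total visits = 0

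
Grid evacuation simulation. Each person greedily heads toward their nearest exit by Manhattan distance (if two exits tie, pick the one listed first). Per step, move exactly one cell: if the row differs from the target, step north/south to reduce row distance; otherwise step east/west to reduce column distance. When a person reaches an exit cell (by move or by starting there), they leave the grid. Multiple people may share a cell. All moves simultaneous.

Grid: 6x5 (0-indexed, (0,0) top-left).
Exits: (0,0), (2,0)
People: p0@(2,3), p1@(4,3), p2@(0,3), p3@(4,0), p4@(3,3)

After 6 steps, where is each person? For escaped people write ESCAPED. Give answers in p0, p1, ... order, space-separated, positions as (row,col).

Step 1: p0:(2,3)->(2,2) | p1:(4,3)->(3,3) | p2:(0,3)->(0,2) | p3:(4,0)->(3,0) | p4:(3,3)->(2,3)
Step 2: p0:(2,2)->(2,1) | p1:(3,3)->(2,3) | p2:(0,2)->(0,1) | p3:(3,0)->(2,0)->EXIT | p4:(2,3)->(2,2)
Step 3: p0:(2,1)->(2,0)->EXIT | p1:(2,3)->(2,2) | p2:(0,1)->(0,0)->EXIT | p3:escaped | p4:(2,2)->(2,1)
Step 4: p0:escaped | p1:(2,2)->(2,1) | p2:escaped | p3:escaped | p4:(2,1)->(2,0)->EXIT
Step 5: p0:escaped | p1:(2,1)->(2,0)->EXIT | p2:escaped | p3:escaped | p4:escaped

ESCAPED ESCAPED ESCAPED ESCAPED ESCAPED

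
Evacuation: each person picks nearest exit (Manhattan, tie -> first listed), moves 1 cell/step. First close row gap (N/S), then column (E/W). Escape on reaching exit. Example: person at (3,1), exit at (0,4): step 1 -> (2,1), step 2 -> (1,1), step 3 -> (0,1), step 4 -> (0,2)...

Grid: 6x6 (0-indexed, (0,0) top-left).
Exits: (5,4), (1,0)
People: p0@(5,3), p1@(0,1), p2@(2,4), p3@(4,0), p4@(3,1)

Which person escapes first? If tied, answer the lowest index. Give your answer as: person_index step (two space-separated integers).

Step 1: p0:(5,3)->(5,4)->EXIT | p1:(0,1)->(1,1) | p2:(2,4)->(3,4) | p3:(4,0)->(3,0) | p4:(3,1)->(2,1)
Step 2: p0:escaped | p1:(1,1)->(1,0)->EXIT | p2:(3,4)->(4,4) | p3:(3,0)->(2,0) | p4:(2,1)->(1,1)
Step 3: p0:escaped | p1:escaped | p2:(4,4)->(5,4)->EXIT | p3:(2,0)->(1,0)->EXIT | p4:(1,1)->(1,0)->EXIT
Exit steps: [1, 2, 3, 3, 3]
First to escape: p0 at step 1

Answer: 0 1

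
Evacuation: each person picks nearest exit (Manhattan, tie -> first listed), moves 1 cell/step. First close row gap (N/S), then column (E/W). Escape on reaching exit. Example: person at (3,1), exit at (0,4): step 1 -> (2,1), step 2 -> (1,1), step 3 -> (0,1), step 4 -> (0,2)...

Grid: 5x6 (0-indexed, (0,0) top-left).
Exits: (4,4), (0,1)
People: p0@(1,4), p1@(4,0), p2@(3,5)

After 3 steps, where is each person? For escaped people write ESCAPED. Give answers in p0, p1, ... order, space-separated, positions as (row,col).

Step 1: p0:(1,4)->(2,4) | p1:(4,0)->(4,1) | p2:(3,5)->(4,5)
Step 2: p0:(2,4)->(3,4) | p1:(4,1)->(4,2) | p2:(4,5)->(4,4)->EXIT
Step 3: p0:(3,4)->(4,4)->EXIT | p1:(4,2)->(4,3) | p2:escaped

ESCAPED (4,3) ESCAPED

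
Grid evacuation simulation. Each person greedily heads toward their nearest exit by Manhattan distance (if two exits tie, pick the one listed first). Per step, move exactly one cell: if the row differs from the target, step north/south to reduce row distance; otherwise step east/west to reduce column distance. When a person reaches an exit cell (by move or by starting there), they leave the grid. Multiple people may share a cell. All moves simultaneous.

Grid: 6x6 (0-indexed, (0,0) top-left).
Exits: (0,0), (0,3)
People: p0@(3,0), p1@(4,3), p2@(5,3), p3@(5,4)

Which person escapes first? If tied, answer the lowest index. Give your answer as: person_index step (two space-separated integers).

Step 1: p0:(3,0)->(2,0) | p1:(4,3)->(3,3) | p2:(5,3)->(4,3) | p3:(5,4)->(4,4)
Step 2: p0:(2,0)->(1,0) | p1:(3,3)->(2,3) | p2:(4,3)->(3,3) | p3:(4,4)->(3,4)
Step 3: p0:(1,0)->(0,0)->EXIT | p1:(2,3)->(1,3) | p2:(3,3)->(2,3) | p3:(3,4)->(2,4)
Step 4: p0:escaped | p1:(1,3)->(0,3)->EXIT | p2:(2,3)->(1,3) | p3:(2,4)->(1,4)
Step 5: p0:escaped | p1:escaped | p2:(1,3)->(0,3)->EXIT | p3:(1,4)->(0,4)
Step 6: p0:escaped | p1:escaped | p2:escaped | p3:(0,4)->(0,3)->EXIT
Exit steps: [3, 4, 5, 6]
First to escape: p0 at step 3

Answer: 0 3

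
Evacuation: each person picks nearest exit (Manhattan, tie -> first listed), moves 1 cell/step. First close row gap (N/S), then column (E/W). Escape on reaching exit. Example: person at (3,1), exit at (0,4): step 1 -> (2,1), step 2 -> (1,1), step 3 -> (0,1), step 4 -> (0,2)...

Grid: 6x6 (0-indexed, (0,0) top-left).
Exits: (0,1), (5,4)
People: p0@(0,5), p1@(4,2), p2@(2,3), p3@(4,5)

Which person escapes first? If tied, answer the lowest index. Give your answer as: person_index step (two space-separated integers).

Answer: 3 2

Derivation:
Step 1: p0:(0,5)->(0,4) | p1:(4,2)->(5,2) | p2:(2,3)->(1,3) | p3:(4,5)->(5,5)
Step 2: p0:(0,4)->(0,3) | p1:(5,2)->(5,3) | p2:(1,3)->(0,3) | p3:(5,5)->(5,4)->EXIT
Step 3: p0:(0,3)->(0,2) | p1:(5,3)->(5,4)->EXIT | p2:(0,3)->(0,2) | p3:escaped
Step 4: p0:(0,2)->(0,1)->EXIT | p1:escaped | p2:(0,2)->(0,1)->EXIT | p3:escaped
Exit steps: [4, 3, 4, 2]
First to escape: p3 at step 2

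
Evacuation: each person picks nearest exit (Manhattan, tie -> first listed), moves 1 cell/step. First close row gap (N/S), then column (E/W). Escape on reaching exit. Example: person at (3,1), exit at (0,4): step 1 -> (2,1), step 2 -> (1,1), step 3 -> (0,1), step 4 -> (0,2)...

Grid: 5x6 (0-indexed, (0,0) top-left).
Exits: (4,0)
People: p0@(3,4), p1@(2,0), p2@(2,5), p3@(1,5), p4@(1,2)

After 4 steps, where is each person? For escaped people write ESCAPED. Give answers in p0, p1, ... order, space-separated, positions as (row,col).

Step 1: p0:(3,4)->(4,4) | p1:(2,0)->(3,0) | p2:(2,5)->(3,5) | p3:(1,5)->(2,5) | p4:(1,2)->(2,2)
Step 2: p0:(4,4)->(4,3) | p1:(3,0)->(4,0)->EXIT | p2:(3,5)->(4,5) | p3:(2,5)->(3,5) | p4:(2,2)->(3,2)
Step 3: p0:(4,3)->(4,2) | p1:escaped | p2:(4,5)->(4,4) | p3:(3,5)->(4,5) | p4:(3,2)->(4,2)
Step 4: p0:(4,2)->(4,1) | p1:escaped | p2:(4,4)->(4,3) | p3:(4,5)->(4,4) | p4:(4,2)->(4,1)

(4,1) ESCAPED (4,3) (4,4) (4,1)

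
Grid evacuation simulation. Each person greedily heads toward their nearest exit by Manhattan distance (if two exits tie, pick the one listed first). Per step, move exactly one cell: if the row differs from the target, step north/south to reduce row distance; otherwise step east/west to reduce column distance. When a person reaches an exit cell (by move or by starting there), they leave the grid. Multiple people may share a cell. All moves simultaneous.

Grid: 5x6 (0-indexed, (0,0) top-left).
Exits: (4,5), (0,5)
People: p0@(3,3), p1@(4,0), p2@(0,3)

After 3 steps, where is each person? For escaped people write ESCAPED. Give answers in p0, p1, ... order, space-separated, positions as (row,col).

Step 1: p0:(3,3)->(4,3) | p1:(4,0)->(4,1) | p2:(0,3)->(0,4)
Step 2: p0:(4,3)->(4,4) | p1:(4,1)->(4,2) | p2:(0,4)->(0,5)->EXIT
Step 3: p0:(4,4)->(4,5)->EXIT | p1:(4,2)->(4,3) | p2:escaped

ESCAPED (4,3) ESCAPED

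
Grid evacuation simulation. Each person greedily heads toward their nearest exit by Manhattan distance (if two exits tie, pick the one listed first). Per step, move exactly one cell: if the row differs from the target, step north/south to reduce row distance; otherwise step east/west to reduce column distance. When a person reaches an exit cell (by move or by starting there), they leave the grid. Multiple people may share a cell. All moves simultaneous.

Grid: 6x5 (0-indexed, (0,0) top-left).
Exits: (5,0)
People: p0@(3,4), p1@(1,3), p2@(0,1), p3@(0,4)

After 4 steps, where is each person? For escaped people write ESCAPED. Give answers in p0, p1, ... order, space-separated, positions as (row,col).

Step 1: p0:(3,4)->(4,4) | p1:(1,3)->(2,3) | p2:(0,1)->(1,1) | p3:(0,4)->(1,4)
Step 2: p0:(4,4)->(5,4) | p1:(2,3)->(3,3) | p2:(1,1)->(2,1) | p3:(1,4)->(2,4)
Step 3: p0:(5,4)->(5,3) | p1:(3,3)->(4,3) | p2:(2,1)->(3,1) | p3:(2,4)->(3,4)
Step 4: p0:(5,3)->(5,2) | p1:(4,3)->(5,3) | p2:(3,1)->(4,1) | p3:(3,4)->(4,4)

(5,2) (5,3) (4,1) (4,4)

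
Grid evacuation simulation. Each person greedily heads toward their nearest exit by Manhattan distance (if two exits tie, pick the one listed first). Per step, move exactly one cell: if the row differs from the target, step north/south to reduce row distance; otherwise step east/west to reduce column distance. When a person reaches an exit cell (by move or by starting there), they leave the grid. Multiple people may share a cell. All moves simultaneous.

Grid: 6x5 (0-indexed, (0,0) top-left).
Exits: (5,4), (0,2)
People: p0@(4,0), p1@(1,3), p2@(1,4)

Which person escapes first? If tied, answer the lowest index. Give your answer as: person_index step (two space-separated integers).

Answer: 1 2

Derivation:
Step 1: p0:(4,0)->(5,0) | p1:(1,3)->(0,3) | p2:(1,4)->(0,4)
Step 2: p0:(5,0)->(5,1) | p1:(0,3)->(0,2)->EXIT | p2:(0,4)->(0,3)
Step 3: p0:(5,1)->(5,2) | p1:escaped | p2:(0,3)->(0,2)->EXIT
Step 4: p0:(5,2)->(5,3) | p1:escaped | p2:escaped
Step 5: p0:(5,3)->(5,4)->EXIT | p1:escaped | p2:escaped
Exit steps: [5, 2, 3]
First to escape: p1 at step 2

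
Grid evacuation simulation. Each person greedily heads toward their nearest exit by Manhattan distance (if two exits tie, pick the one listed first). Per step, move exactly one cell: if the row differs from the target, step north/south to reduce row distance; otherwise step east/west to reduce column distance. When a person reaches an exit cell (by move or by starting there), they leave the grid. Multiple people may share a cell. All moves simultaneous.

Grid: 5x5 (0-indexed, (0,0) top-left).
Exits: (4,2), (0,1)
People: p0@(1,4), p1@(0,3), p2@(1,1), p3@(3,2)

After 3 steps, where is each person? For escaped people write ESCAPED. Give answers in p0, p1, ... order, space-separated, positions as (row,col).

Step 1: p0:(1,4)->(0,4) | p1:(0,3)->(0,2) | p2:(1,1)->(0,1)->EXIT | p3:(3,2)->(4,2)->EXIT
Step 2: p0:(0,4)->(0,3) | p1:(0,2)->(0,1)->EXIT | p2:escaped | p3:escaped
Step 3: p0:(0,3)->(0,2) | p1:escaped | p2:escaped | p3:escaped

(0,2) ESCAPED ESCAPED ESCAPED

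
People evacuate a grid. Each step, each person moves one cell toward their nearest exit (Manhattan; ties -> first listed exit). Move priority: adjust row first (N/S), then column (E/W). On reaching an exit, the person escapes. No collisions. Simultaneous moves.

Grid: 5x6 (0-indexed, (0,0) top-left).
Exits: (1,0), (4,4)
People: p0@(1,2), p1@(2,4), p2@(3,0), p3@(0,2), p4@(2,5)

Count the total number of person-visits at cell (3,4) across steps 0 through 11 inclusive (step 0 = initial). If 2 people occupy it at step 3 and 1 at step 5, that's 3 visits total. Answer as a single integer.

Answer: 1

Derivation:
Step 0: p0@(1,2) p1@(2,4) p2@(3,0) p3@(0,2) p4@(2,5) -> at (3,4): 0 [-], cum=0
Step 1: p0@(1,1) p1@(3,4) p2@(2,0) p3@(1,2) p4@(3,5) -> at (3,4): 1 [p1], cum=1
Step 2: p0@ESC p1@ESC p2@ESC p3@(1,1) p4@(4,5) -> at (3,4): 0 [-], cum=1
Step 3: p0@ESC p1@ESC p2@ESC p3@ESC p4@ESC -> at (3,4): 0 [-], cum=1
Total visits = 1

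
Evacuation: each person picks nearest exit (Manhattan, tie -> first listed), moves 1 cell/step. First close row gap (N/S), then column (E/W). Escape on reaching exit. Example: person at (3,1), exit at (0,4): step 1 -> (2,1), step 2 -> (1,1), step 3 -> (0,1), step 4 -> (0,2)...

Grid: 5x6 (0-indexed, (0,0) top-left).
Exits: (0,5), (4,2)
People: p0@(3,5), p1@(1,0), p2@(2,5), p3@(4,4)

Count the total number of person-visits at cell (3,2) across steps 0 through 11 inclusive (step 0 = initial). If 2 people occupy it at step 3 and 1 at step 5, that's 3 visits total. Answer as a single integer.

Answer: 0

Derivation:
Step 0: p0@(3,5) p1@(1,0) p2@(2,5) p3@(4,4) -> at (3,2): 0 [-], cum=0
Step 1: p0@(2,5) p1@(2,0) p2@(1,5) p3@(4,3) -> at (3,2): 0 [-], cum=0
Step 2: p0@(1,5) p1@(3,0) p2@ESC p3@ESC -> at (3,2): 0 [-], cum=0
Step 3: p0@ESC p1@(4,0) p2@ESC p3@ESC -> at (3,2): 0 [-], cum=0
Step 4: p0@ESC p1@(4,1) p2@ESC p3@ESC -> at (3,2): 0 [-], cum=0
Step 5: p0@ESC p1@ESC p2@ESC p3@ESC -> at (3,2): 0 [-], cum=0
Total visits = 0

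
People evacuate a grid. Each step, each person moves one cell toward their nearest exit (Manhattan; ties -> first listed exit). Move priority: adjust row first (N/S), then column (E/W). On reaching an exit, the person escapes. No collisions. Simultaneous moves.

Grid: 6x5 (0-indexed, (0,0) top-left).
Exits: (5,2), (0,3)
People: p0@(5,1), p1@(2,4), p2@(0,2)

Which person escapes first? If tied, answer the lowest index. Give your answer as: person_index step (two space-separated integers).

Answer: 0 1

Derivation:
Step 1: p0:(5,1)->(5,2)->EXIT | p1:(2,4)->(1,4) | p2:(0,2)->(0,3)->EXIT
Step 2: p0:escaped | p1:(1,4)->(0,4) | p2:escaped
Step 3: p0:escaped | p1:(0,4)->(0,3)->EXIT | p2:escaped
Exit steps: [1, 3, 1]
First to escape: p0 at step 1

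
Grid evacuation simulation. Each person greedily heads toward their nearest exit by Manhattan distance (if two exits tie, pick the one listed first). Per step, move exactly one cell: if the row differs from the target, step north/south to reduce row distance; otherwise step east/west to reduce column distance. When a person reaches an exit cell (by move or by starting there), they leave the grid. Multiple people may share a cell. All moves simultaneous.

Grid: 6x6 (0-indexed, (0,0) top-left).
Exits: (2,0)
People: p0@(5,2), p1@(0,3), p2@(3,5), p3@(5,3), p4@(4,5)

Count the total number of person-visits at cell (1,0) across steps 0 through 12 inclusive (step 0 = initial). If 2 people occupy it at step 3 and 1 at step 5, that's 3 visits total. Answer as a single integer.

Step 0: p0@(5,2) p1@(0,3) p2@(3,5) p3@(5,3) p4@(4,5) -> at (1,0): 0 [-], cum=0
Step 1: p0@(4,2) p1@(1,3) p2@(2,5) p3@(4,3) p4@(3,5) -> at (1,0): 0 [-], cum=0
Step 2: p0@(3,2) p1@(2,3) p2@(2,4) p3@(3,3) p4@(2,5) -> at (1,0): 0 [-], cum=0
Step 3: p0@(2,2) p1@(2,2) p2@(2,3) p3@(2,3) p4@(2,4) -> at (1,0): 0 [-], cum=0
Step 4: p0@(2,1) p1@(2,1) p2@(2,2) p3@(2,2) p4@(2,3) -> at (1,0): 0 [-], cum=0
Step 5: p0@ESC p1@ESC p2@(2,1) p3@(2,1) p4@(2,2) -> at (1,0): 0 [-], cum=0
Step 6: p0@ESC p1@ESC p2@ESC p3@ESC p4@(2,1) -> at (1,0): 0 [-], cum=0
Step 7: p0@ESC p1@ESC p2@ESC p3@ESC p4@ESC -> at (1,0): 0 [-], cum=0
Total visits = 0

Answer: 0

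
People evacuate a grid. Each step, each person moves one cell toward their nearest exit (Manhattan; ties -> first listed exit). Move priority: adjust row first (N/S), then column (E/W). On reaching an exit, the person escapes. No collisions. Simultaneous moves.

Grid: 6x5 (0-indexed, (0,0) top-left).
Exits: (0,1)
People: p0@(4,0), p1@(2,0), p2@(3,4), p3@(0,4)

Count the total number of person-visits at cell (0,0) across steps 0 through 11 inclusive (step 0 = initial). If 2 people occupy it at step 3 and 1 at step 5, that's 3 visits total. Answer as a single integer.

Step 0: p0@(4,0) p1@(2,0) p2@(3,4) p3@(0,4) -> at (0,0): 0 [-], cum=0
Step 1: p0@(3,0) p1@(1,0) p2@(2,4) p3@(0,3) -> at (0,0): 0 [-], cum=0
Step 2: p0@(2,0) p1@(0,0) p2@(1,4) p3@(0,2) -> at (0,0): 1 [p1], cum=1
Step 3: p0@(1,0) p1@ESC p2@(0,4) p3@ESC -> at (0,0): 0 [-], cum=1
Step 4: p0@(0,0) p1@ESC p2@(0,3) p3@ESC -> at (0,0): 1 [p0], cum=2
Step 5: p0@ESC p1@ESC p2@(0,2) p3@ESC -> at (0,0): 0 [-], cum=2
Step 6: p0@ESC p1@ESC p2@ESC p3@ESC -> at (0,0): 0 [-], cum=2
Total visits = 2

Answer: 2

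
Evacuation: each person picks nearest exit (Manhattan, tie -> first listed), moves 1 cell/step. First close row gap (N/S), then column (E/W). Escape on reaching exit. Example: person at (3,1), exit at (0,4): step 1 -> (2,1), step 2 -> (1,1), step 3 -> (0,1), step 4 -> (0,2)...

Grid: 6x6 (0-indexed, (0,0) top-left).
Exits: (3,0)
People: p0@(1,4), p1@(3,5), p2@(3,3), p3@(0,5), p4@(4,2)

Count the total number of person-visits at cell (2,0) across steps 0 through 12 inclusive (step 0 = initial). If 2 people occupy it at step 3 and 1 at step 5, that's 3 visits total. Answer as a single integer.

Answer: 0

Derivation:
Step 0: p0@(1,4) p1@(3,5) p2@(3,3) p3@(0,5) p4@(4,2) -> at (2,0): 0 [-], cum=0
Step 1: p0@(2,4) p1@(3,4) p2@(3,2) p3@(1,5) p4@(3,2) -> at (2,0): 0 [-], cum=0
Step 2: p0@(3,4) p1@(3,3) p2@(3,1) p3@(2,5) p4@(3,1) -> at (2,0): 0 [-], cum=0
Step 3: p0@(3,3) p1@(3,2) p2@ESC p3@(3,5) p4@ESC -> at (2,0): 0 [-], cum=0
Step 4: p0@(3,2) p1@(3,1) p2@ESC p3@(3,4) p4@ESC -> at (2,0): 0 [-], cum=0
Step 5: p0@(3,1) p1@ESC p2@ESC p3@(3,3) p4@ESC -> at (2,0): 0 [-], cum=0
Step 6: p0@ESC p1@ESC p2@ESC p3@(3,2) p4@ESC -> at (2,0): 0 [-], cum=0
Step 7: p0@ESC p1@ESC p2@ESC p3@(3,1) p4@ESC -> at (2,0): 0 [-], cum=0
Step 8: p0@ESC p1@ESC p2@ESC p3@ESC p4@ESC -> at (2,0): 0 [-], cum=0
Total visits = 0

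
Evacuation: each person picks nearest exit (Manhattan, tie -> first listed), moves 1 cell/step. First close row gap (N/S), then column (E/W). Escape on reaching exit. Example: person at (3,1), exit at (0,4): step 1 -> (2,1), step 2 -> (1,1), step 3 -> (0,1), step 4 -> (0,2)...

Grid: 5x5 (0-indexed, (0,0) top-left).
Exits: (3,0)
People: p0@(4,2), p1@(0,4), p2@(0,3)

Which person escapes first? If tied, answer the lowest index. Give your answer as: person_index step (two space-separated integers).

Answer: 0 3

Derivation:
Step 1: p0:(4,2)->(3,2) | p1:(0,4)->(1,4) | p2:(0,3)->(1,3)
Step 2: p0:(3,2)->(3,1) | p1:(1,4)->(2,4) | p2:(1,3)->(2,3)
Step 3: p0:(3,1)->(3,0)->EXIT | p1:(2,4)->(3,4) | p2:(2,3)->(3,3)
Step 4: p0:escaped | p1:(3,4)->(3,3) | p2:(3,3)->(3,2)
Step 5: p0:escaped | p1:(3,3)->(3,2) | p2:(3,2)->(3,1)
Step 6: p0:escaped | p1:(3,2)->(3,1) | p2:(3,1)->(3,0)->EXIT
Step 7: p0:escaped | p1:(3,1)->(3,0)->EXIT | p2:escaped
Exit steps: [3, 7, 6]
First to escape: p0 at step 3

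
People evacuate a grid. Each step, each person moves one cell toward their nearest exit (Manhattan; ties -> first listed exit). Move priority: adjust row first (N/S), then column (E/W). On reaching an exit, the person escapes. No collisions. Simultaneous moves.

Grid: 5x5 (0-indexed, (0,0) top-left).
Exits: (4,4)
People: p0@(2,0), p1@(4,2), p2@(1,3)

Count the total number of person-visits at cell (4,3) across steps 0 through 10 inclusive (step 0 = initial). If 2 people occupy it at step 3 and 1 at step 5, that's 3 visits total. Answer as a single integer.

Step 0: p0@(2,0) p1@(4,2) p2@(1,3) -> at (4,3): 0 [-], cum=0
Step 1: p0@(3,0) p1@(4,3) p2@(2,3) -> at (4,3): 1 [p1], cum=1
Step 2: p0@(4,0) p1@ESC p2@(3,3) -> at (4,3): 0 [-], cum=1
Step 3: p0@(4,1) p1@ESC p2@(4,3) -> at (4,3): 1 [p2], cum=2
Step 4: p0@(4,2) p1@ESC p2@ESC -> at (4,3): 0 [-], cum=2
Step 5: p0@(4,3) p1@ESC p2@ESC -> at (4,3): 1 [p0], cum=3
Step 6: p0@ESC p1@ESC p2@ESC -> at (4,3): 0 [-], cum=3
Total visits = 3

Answer: 3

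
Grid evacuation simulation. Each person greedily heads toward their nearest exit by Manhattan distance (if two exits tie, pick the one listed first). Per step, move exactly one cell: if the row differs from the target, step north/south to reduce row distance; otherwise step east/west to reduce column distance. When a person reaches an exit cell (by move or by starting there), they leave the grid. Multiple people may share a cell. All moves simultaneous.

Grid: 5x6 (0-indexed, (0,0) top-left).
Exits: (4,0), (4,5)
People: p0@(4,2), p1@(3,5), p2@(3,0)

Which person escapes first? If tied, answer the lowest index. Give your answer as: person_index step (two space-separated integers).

Answer: 1 1

Derivation:
Step 1: p0:(4,2)->(4,1) | p1:(3,5)->(4,5)->EXIT | p2:(3,0)->(4,0)->EXIT
Step 2: p0:(4,1)->(4,0)->EXIT | p1:escaped | p2:escaped
Exit steps: [2, 1, 1]
First to escape: p1 at step 1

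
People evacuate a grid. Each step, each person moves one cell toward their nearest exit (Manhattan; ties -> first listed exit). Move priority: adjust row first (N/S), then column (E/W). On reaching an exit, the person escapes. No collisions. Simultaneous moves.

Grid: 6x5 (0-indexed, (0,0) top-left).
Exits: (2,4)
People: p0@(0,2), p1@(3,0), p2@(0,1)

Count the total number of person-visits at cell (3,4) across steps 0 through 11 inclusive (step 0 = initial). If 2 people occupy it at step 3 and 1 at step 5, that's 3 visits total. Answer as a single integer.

Step 0: p0@(0,2) p1@(3,0) p2@(0,1) -> at (3,4): 0 [-], cum=0
Step 1: p0@(1,2) p1@(2,0) p2@(1,1) -> at (3,4): 0 [-], cum=0
Step 2: p0@(2,2) p1@(2,1) p2@(2,1) -> at (3,4): 0 [-], cum=0
Step 3: p0@(2,3) p1@(2,2) p2@(2,2) -> at (3,4): 0 [-], cum=0
Step 4: p0@ESC p1@(2,3) p2@(2,3) -> at (3,4): 0 [-], cum=0
Step 5: p0@ESC p1@ESC p2@ESC -> at (3,4): 0 [-], cum=0
Total visits = 0

Answer: 0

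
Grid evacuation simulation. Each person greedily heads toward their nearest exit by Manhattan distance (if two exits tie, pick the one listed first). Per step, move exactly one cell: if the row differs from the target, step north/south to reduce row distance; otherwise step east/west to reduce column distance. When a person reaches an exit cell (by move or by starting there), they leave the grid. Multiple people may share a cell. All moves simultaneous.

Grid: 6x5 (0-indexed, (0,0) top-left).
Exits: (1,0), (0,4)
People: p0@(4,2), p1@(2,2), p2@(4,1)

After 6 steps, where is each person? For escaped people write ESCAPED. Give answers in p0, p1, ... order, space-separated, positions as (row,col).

Step 1: p0:(4,2)->(3,2) | p1:(2,2)->(1,2) | p2:(4,1)->(3,1)
Step 2: p0:(3,2)->(2,2) | p1:(1,2)->(1,1) | p2:(3,1)->(2,1)
Step 3: p0:(2,2)->(1,2) | p1:(1,1)->(1,0)->EXIT | p2:(2,1)->(1,1)
Step 4: p0:(1,2)->(1,1) | p1:escaped | p2:(1,1)->(1,0)->EXIT
Step 5: p0:(1,1)->(1,0)->EXIT | p1:escaped | p2:escaped

ESCAPED ESCAPED ESCAPED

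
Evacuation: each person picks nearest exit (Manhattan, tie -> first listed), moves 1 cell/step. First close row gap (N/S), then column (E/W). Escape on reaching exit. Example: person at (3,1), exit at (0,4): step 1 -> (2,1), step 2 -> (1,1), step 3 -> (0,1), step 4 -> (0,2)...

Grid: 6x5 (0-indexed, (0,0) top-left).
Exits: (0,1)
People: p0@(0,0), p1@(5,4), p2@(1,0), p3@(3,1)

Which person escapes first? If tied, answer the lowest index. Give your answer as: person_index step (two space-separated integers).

Answer: 0 1

Derivation:
Step 1: p0:(0,0)->(0,1)->EXIT | p1:(5,4)->(4,4) | p2:(1,0)->(0,0) | p3:(3,1)->(2,1)
Step 2: p0:escaped | p1:(4,4)->(3,4) | p2:(0,0)->(0,1)->EXIT | p3:(2,1)->(1,1)
Step 3: p0:escaped | p1:(3,4)->(2,4) | p2:escaped | p3:(1,1)->(0,1)->EXIT
Step 4: p0:escaped | p1:(2,4)->(1,4) | p2:escaped | p3:escaped
Step 5: p0:escaped | p1:(1,4)->(0,4) | p2:escaped | p3:escaped
Step 6: p0:escaped | p1:(0,4)->(0,3) | p2:escaped | p3:escaped
Step 7: p0:escaped | p1:(0,3)->(0,2) | p2:escaped | p3:escaped
Step 8: p0:escaped | p1:(0,2)->(0,1)->EXIT | p2:escaped | p3:escaped
Exit steps: [1, 8, 2, 3]
First to escape: p0 at step 1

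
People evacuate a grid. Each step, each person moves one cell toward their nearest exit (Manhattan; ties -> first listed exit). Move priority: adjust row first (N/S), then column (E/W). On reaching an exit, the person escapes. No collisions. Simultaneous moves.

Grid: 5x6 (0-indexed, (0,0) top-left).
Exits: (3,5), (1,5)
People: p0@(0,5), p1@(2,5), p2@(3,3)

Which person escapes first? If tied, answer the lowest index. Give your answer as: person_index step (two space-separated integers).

Answer: 0 1

Derivation:
Step 1: p0:(0,5)->(1,5)->EXIT | p1:(2,5)->(3,5)->EXIT | p2:(3,3)->(3,4)
Step 2: p0:escaped | p1:escaped | p2:(3,4)->(3,5)->EXIT
Exit steps: [1, 1, 2]
First to escape: p0 at step 1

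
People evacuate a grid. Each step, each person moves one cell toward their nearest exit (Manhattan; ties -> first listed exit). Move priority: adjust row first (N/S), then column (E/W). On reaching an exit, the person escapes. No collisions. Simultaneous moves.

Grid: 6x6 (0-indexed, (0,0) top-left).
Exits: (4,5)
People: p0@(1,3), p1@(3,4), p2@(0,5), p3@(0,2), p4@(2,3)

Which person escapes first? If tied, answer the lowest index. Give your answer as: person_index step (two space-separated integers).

Step 1: p0:(1,3)->(2,3) | p1:(3,4)->(4,4) | p2:(0,5)->(1,5) | p3:(0,2)->(1,2) | p4:(2,3)->(3,3)
Step 2: p0:(2,3)->(3,3) | p1:(4,4)->(4,5)->EXIT | p2:(1,5)->(2,5) | p3:(1,2)->(2,2) | p4:(3,3)->(4,3)
Step 3: p0:(3,3)->(4,3) | p1:escaped | p2:(2,5)->(3,5) | p3:(2,2)->(3,2) | p4:(4,3)->(4,4)
Step 4: p0:(4,3)->(4,4) | p1:escaped | p2:(3,5)->(4,5)->EXIT | p3:(3,2)->(4,2) | p4:(4,4)->(4,5)->EXIT
Step 5: p0:(4,4)->(4,5)->EXIT | p1:escaped | p2:escaped | p3:(4,2)->(4,3) | p4:escaped
Step 6: p0:escaped | p1:escaped | p2:escaped | p3:(4,3)->(4,4) | p4:escaped
Step 7: p0:escaped | p1:escaped | p2:escaped | p3:(4,4)->(4,5)->EXIT | p4:escaped
Exit steps: [5, 2, 4, 7, 4]
First to escape: p1 at step 2

Answer: 1 2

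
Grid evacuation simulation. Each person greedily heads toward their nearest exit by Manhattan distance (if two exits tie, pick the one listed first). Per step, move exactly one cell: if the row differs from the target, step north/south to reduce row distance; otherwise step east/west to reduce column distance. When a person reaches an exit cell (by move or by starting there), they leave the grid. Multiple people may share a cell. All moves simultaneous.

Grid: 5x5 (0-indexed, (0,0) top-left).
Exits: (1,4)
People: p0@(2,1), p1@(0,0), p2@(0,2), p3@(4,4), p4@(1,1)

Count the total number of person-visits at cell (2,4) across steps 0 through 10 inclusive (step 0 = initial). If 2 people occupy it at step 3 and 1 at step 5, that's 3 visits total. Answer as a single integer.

Step 0: p0@(2,1) p1@(0,0) p2@(0,2) p3@(4,4) p4@(1,1) -> at (2,4): 0 [-], cum=0
Step 1: p0@(1,1) p1@(1,0) p2@(1,2) p3@(3,4) p4@(1,2) -> at (2,4): 0 [-], cum=0
Step 2: p0@(1,2) p1@(1,1) p2@(1,3) p3@(2,4) p4@(1,3) -> at (2,4): 1 [p3], cum=1
Step 3: p0@(1,3) p1@(1,2) p2@ESC p3@ESC p4@ESC -> at (2,4): 0 [-], cum=1
Step 4: p0@ESC p1@(1,3) p2@ESC p3@ESC p4@ESC -> at (2,4): 0 [-], cum=1
Step 5: p0@ESC p1@ESC p2@ESC p3@ESC p4@ESC -> at (2,4): 0 [-], cum=1
Total visits = 1

Answer: 1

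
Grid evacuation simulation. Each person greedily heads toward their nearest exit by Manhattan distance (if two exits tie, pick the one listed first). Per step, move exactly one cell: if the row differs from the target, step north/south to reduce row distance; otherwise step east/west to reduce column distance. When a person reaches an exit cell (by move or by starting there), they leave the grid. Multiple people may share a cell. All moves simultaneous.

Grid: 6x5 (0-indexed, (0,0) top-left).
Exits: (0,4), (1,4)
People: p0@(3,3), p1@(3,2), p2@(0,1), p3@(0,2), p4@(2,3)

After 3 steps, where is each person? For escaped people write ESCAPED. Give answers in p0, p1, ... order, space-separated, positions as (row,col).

Step 1: p0:(3,3)->(2,3) | p1:(3,2)->(2,2) | p2:(0,1)->(0,2) | p3:(0,2)->(0,3) | p4:(2,3)->(1,3)
Step 2: p0:(2,3)->(1,3) | p1:(2,2)->(1,2) | p2:(0,2)->(0,3) | p3:(0,3)->(0,4)->EXIT | p4:(1,3)->(1,4)->EXIT
Step 3: p0:(1,3)->(1,4)->EXIT | p1:(1,2)->(1,3) | p2:(0,3)->(0,4)->EXIT | p3:escaped | p4:escaped

ESCAPED (1,3) ESCAPED ESCAPED ESCAPED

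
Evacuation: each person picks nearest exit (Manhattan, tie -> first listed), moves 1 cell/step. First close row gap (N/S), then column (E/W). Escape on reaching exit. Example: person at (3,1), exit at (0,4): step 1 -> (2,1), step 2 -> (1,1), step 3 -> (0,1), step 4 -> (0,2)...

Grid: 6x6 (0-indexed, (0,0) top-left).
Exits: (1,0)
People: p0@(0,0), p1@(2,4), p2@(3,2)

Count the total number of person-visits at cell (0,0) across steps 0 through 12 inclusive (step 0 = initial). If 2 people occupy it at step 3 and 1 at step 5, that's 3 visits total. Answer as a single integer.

Answer: 1

Derivation:
Step 0: p0@(0,0) p1@(2,4) p2@(3,2) -> at (0,0): 1 [p0], cum=1
Step 1: p0@ESC p1@(1,4) p2@(2,2) -> at (0,0): 0 [-], cum=1
Step 2: p0@ESC p1@(1,3) p2@(1,2) -> at (0,0): 0 [-], cum=1
Step 3: p0@ESC p1@(1,2) p2@(1,1) -> at (0,0): 0 [-], cum=1
Step 4: p0@ESC p1@(1,1) p2@ESC -> at (0,0): 0 [-], cum=1
Step 5: p0@ESC p1@ESC p2@ESC -> at (0,0): 0 [-], cum=1
Total visits = 1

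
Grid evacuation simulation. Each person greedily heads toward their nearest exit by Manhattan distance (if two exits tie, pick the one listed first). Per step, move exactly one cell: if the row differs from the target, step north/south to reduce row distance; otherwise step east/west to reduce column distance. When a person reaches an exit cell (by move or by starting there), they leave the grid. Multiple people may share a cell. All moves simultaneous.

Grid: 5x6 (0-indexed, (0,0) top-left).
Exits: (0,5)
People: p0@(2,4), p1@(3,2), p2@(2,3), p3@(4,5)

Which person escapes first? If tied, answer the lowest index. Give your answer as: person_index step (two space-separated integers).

Answer: 0 3

Derivation:
Step 1: p0:(2,4)->(1,4) | p1:(3,2)->(2,2) | p2:(2,3)->(1,3) | p3:(4,5)->(3,5)
Step 2: p0:(1,4)->(0,4) | p1:(2,2)->(1,2) | p2:(1,3)->(0,3) | p3:(3,5)->(2,5)
Step 3: p0:(0,4)->(0,5)->EXIT | p1:(1,2)->(0,2) | p2:(0,3)->(0,4) | p3:(2,5)->(1,5)
Step 4: p0:escaped | p1:(0,2)->(0,3) | p2:(0,4)->(0,5)->EXIT | p3:(1,5)->(0,5)->EXIT
Step 5: p0:escaped | p1:(0,3)->(0,4) | p2:escaped | p3:escaped
Step 6: p0:escaped | p1:(0,4)->(0,5)->EXIT | p2:escaped | p3:escaped
Exit steps: [3, 6, 4, 4]
First to escape: p0 at step 3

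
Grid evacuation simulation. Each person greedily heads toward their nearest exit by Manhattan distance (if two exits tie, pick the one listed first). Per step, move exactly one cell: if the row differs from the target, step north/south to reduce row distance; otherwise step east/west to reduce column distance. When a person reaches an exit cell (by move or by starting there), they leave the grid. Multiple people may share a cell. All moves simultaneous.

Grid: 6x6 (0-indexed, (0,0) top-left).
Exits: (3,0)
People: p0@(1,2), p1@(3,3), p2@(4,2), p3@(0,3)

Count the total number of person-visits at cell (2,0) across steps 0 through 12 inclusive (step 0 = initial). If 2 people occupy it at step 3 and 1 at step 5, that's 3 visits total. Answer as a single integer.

Answer: 0

Derivation:
Step 0: p0@(1,2) p1@(3,3) p2@(4,2) p3@(0,3) -> at (2,0): 0 [-], cum=0
Step 1: p0@(2,2) p1@(3,2) p2@(3,2) p3@(1,3) -> at (2,0): 0 [-], cum=0
Step 2: p0@(3,2) p1@(3,1) p2@(3,1) p3@(2,3) -> at (2,0): 0 [-], cum=0
Step 3: p0@(3,1) p1@ESC p2@ESC p3@(3,3) -> at (2,0): 0 [-], cum=0
Step 4: p0@ESC p1@ESC p2@ESC p3@(3,2) -> at (2,0): 0 [-], cum=0
Step 5: p0@ESC p1@ESC p2@ESC p3@(3,1) -> at (2,0): 0 [-], cum=0
Step 6: p0@ESC p1@ESC p2@ESC p3@ESC -> at (2,0): 0 [-], cum=0
Total visits = 0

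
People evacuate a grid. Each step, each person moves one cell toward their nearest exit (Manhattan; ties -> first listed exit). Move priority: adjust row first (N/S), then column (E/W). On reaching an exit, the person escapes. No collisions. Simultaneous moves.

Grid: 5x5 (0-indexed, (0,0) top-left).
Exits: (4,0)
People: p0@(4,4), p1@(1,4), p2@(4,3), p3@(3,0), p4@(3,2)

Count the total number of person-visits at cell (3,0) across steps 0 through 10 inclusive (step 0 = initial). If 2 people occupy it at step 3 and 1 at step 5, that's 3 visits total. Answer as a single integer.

Step 0: p0@(4,4) p1@(1,4) p2@(4,3) p3@(3,0) p4@(3,2) -> at (3,0): 1 [p3], cum=1
Step 1: p0@(4,3) p1@(2,4) p2@(4,2) p3@ESC p4@(4,2) -> at (3,0): 0 [-], cum=1
Step 2: p0@(4,2) p1@(3,4) p2@(4,1) p3@ESC p4@(4,1) -> at (3,0): 0 [-], cum=1
Step 3: p0@(4,1) p1@(4,4) p2@ESC p3@ESC p4@ESC -> at (3,0): 0 [-], cum=1
Step 4: p0@ESC p1@(4,3) p2@ESC p3@ESC p4@ESC -> at (3,0): 0 [-], cum=1
Step 5: p0@ESC p1@(4,2) p2@ESC p3@ESC p4@ESC -> at (3,0): 0 [-], cum=1
Step 6: p0@ESC p1@(4,1) p2@ESC p3@ESC p4@ESC -> at (3,0): 0 [-], cum=1
Step 7: p0@ESC p1@ESC p2@ESC p3@ESC p4@ESC -> at (3,0): 0 [-], cum=1
Total visits = 1

Answer: 1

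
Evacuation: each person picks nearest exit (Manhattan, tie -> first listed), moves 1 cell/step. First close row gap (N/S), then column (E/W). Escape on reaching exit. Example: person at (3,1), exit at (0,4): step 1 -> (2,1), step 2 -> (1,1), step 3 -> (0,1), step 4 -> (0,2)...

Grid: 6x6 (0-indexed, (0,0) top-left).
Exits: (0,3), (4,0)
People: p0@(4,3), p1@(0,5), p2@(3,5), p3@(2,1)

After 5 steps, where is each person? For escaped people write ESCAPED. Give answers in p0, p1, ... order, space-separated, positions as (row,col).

Step 1: p0:(4,3)->(4,2) | p1:(0,5)->(0,4) | p2:(3,5)->(2,5) | p3:(2,1)->(3,1)
Step 2: p0:(4,2)->(4,1) | p1:(0,4)->(0,3)->EXIT | p2:(2,5)->(1,5) | p3:(3,1)->(4,1)
Step 3: p0:(4,1)->(4,0)->EXIT | p1:escaped | p2:(1,5)->(0,5) | p3:(4,1)->(4,0)->EXIT
Step 4: p0:escaped | p1:escaped | p2:(0,5)->(0,4) | p3:escaped
Step 5: p0:escaped | p1:escaped | p2:(0,4)->(0,3)->EXIT | p3:escaped

ESCAPED ESCAPED ESCAPED ESCAPED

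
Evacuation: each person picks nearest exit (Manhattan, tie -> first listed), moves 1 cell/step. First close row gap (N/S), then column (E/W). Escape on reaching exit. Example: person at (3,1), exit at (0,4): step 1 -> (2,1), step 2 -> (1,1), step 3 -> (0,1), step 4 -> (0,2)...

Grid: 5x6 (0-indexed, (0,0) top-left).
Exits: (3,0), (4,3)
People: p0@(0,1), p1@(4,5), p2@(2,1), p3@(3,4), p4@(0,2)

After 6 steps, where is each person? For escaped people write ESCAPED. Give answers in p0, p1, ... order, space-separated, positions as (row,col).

Step 1: p0:(0,1)->(1,1) | p1:(4,5)->(4,4) | p2:(2,1)->(3,1) | p3:(3,4)->(4,4) | p4:(0,2)->(1,2)
Step 2: p0:(1,1)->(2,1) | p1:(4,4)->(4,3)->EXIT | p2:(3,1)->(3,0)->EXIT | p3:(4,4)->(4,3)->EXIT | p4:(1,2)->(2,2)
Step 3: p0:(2,1)->(3,1) | p1:escaped | p2:escaped | p3:escaped | p4:(2,2)->(3,2)
Step 4: p0:(3,1)->(3,0)->EXIT | p1:escaped | p2:escaped | p3:escaped | p4:(3,2)->(3,1)
Step 5: p0:escaped | p1:escaped | p2:escaped | p3:escaped | p4:(3,1)->(3,0)->EXIT

ESCAPED ESCAPED ESCAPED ESCAPED ESCAPED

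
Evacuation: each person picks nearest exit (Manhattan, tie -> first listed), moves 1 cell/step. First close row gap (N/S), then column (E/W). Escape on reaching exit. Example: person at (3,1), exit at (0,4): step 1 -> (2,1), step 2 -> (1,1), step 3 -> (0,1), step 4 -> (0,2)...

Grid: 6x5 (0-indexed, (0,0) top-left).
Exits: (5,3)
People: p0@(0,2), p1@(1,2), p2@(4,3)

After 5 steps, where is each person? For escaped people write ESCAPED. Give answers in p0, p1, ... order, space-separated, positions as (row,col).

Step 1: p0:(0,2)->(1,2) | p1:(1,2)->(2,2) | p2:(4,3)->(5,3)->EXIT
Step 2: p0:(1,2)->(2,2) | p1:(2,2)->(3,2) | p2:escaped
Step 3: p0:(2,2)->(3,2) | p1:(3,2)->(4,2) | p2:escaped
Step 4: p0:(3,2)->(4,2) | p1:(4,2)->(5,2) | p2:escaped
Step 5: p0:(4,2)->(5,2) | p1:(5,2)->(5,3)->EXIT | p2:escaped

(5,2) ESCAPED ESCAPED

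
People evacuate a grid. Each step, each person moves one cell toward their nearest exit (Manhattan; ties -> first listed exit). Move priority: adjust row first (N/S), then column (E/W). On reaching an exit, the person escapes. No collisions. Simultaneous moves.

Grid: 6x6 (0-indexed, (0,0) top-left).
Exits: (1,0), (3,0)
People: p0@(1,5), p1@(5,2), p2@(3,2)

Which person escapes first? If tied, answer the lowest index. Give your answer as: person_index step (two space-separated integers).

Step 1: p0:(1,5)->(1,4) | p1:(5,2)->(4,2) | p2:(3,2)->(3,1)
Step 2: p0:(1,4)->(1,3) | p1:(4,2)->(3,2) | p2:(3,1)->(3,0)->EXIT
Step 3: p0:(1,3)->(1,2) | p1:(3,2)->(3,1) | p2:escaped
Step 4: p0:(1,2)->(1,1) | p1:(3,1)->(3,0)->EXIT | p2:escaped
Step 5: p0:(1,1)->(1,0)->EXIT | p1:escaped | p2:escaped
Exit steps: [5, 4, 2]
First to escape: p2 at step 2

Answer: 2 2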